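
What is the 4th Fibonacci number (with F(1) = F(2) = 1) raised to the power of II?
Convert the 4th Fibonacci number (with F(1) = F(2) = 1) (Fibonacci index) → 1, 1, 2, 3 → 3 (decimal)
Convert II (Roman numeral) → 1 + 1 = 2 (decimal)
Compute 3 ^ 2 = 9
9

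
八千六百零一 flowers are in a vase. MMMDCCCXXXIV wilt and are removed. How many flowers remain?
Convert 八千六百零一 (Chinese numeral) → 8×1000 + 6×100 + 1 = 8601 (decimal)
Convert MMMDCCCXXXIV (Roman numeral) → 1000 + 1000 + 1000 + 500 + 100 + 100 + 100 + 10 + 10 + 10 + 4 = 3834 (decimal)
Compute 8601 - 3834 = 4767
4767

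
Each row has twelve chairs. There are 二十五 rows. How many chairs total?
Convert twelve (English words) → 12 (decimal)
Convert 二十五 (Chinese numeral) → 2×10 + 5 = 25 (decimal)
Compute 12 × 25 = 300
300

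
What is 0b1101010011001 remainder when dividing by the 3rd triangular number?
Convert 0b1101010011001 (binary) → 4096 + 2048 + 512 + 128 + 16 + 8 + 1 = 6809 (decimal)
Convert the 3rd triangular number (triangular index) → 3×4/2 = 6 (decimal)
Compute 6809 mod 6 = 5
5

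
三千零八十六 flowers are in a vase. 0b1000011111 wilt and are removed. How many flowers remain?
Convert 三千零八十六 (Chinese numeral) → 3×1000 + 8×10 + 6 = 3086 (decimal)
Convert 0b1000011111 (binary) → 512 + 16 + 8 + 4 + 2 + 1 = 543 (decimal)
Compute 3086 - 543 = 2543
2543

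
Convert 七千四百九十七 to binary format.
Convert 七千四百九十七 (Chinese numeral) → 7×1000 + 4×100 + 9×10 + 7 = 7497 (decimal)
Convert 7497 (decimal) → 7497 = 4096 + 2048 + 1024 + 256 + 64 + 8 + 1 → 0b1110101001001 (binary)
0b1110101001001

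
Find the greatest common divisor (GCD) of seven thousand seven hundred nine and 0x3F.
Convert seven thousand seven hundred nine (English words) → 7×1000 + 7×100 + 9 = 7709 (decimal)
Convert 0x3F (hexadecimal) → 3×16 + 15 = 63 (decimal)
Compute gcd(7709, 63) = 1
1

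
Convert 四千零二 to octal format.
Convert 四千零二 (Chinese numeral) → 4×1000 + 2 = 4002 (decimal)
Convert 4002 (decimal) → 4002 = 7×512 + 6×64 + 4×8 + 2 → 0o7642 (octal)
0o7642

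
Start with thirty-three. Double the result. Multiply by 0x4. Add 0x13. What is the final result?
Convert thirty-three (English words) → 33 (decimal)
Start: 33
33 × 2 = 66
Convert 0x4 (hexadecimal) → 4 (decimal)
66 × 4 = 264
Convert 0x13 (hexadecimal) → 1×16 + 3 = 19 (decimal)
264 + 19 = 283
283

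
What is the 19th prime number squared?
The 19th prime number = 67
Compute 67² = 67 × 67 = 4489
4489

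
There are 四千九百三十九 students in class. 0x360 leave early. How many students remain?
Convert 四千九百三十九 (Chinese numeral) → 4×1000 + 9×100 + 3×10 + 9 = 4939 (decimal)
Convert 0x360 (hexadecimal) → 3×256 + 6×16 = 864 (decimal)
Compute 4939 - 864 = 4075
4075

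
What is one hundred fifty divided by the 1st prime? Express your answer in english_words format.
Convert one hundred fifty (English words) → 1×100 + 50 = 150 (decimal)
Convert the 1st prime (prime index) → 2 (decimal)
Compute 150 ÷ 2 = 75
Convert 75 (decimal) → seventy-five (English words)
seventy-five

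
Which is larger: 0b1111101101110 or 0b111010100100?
Convert 0b1111101101110 (binary) → 4096 + 2048 + 1024 + 512 + 256 + 64 + 32 + 8 + 4 + 2 = 8046 (decimal)
Convert 0b111010100100 (binary) → 2048 + 1024 + 512 + 128 + 32 + 4 = 3748 (decimal)
Compare 8046 vs 3748: larger = 8046
8046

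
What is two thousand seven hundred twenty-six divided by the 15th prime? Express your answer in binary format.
Convert two thousand seven hundred twenty-six (English words) → 2×1000 + 7×100 + 26 = 2726 (decimal)
Convert the 15th prime (prime index) → 47 (decimal)
Compute 2726 ÷ 47 = 58
Convert 58 (decimal) → 58 = 32 + 16 + 8 + 2 → 0b111010 (binary)
0b111010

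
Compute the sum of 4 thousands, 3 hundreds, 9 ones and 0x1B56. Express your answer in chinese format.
Convert 4 thousands, 3 hundreds, 9 ones (place-value notation) → 4×1000 + 3×100 + 9 = 4309 (decimal)
Convert 0x1B56 (hexadecimal) → 1×4096 + 11×256 + 5×16 + 6 = 6998 (decimal)
Compute 4309 + 6998 = 11307
Convert 11307 (decimal) → 11307 = 1×10000 + 1×1000 + 3×100 + 7 → 一万一千三百零七 (Chinese numeral)
一万一千三百零七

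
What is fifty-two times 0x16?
Convert fifty-two (English words) → 52 (decimal)
Convert 0x16 (hexadecimal) → 1×16 + 6 = 22 (decimal)
Compute 52 × 22 = 1144
1144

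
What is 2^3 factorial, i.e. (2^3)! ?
Convert 2^3 (power) → 8 (decimal)
Compute 8! = 40320
40320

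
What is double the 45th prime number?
The 45th prime number = 197
Compute 197 × 2 = 394
394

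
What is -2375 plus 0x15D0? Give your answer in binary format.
Convert 0x15D0 (hexadecimal) → 1×4096 + 5×256 + 13×16 = 5584 (decimal)
Compute -2375 + 5584 = 3209
Convert 3209 (decimal) → 3209 = 2048 + 1024 + 128 + 8 + 1 → 0b110010001001 (binary)
0b110010001001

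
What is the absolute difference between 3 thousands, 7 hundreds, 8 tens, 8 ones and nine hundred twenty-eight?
Convert 3 thousands, 7 hundreds, 8 tens, 8 ones (place-value notation) → 3×1000 + 7×100 + 8×10 + 8 = 3788 (decimal)
Convert nine hundred twenty-eight (English words) → 9×100 + 28 = 928 (decimal)
Compute |3788 - 928| = 2860
2860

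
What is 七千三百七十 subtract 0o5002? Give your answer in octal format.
Convert 七千三百七十 (Chinese numeral) → 7×1000 + 3×100 + 7×10 = 7370 (decimal)
Convert 0o5002 (octal) → 5×512 + 2 = 2562 (decimal)
Compute 7370 - 2562 = 4808
Convert 4808 (decimal) → 4808 = 1×4096 + 1×512 + 3×64 + 1×8 → 0o11310 (octal)
0o11310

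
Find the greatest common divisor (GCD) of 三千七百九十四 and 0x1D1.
Convert 三千七百九十四 (Chinese numeral) → 3×1000 + 7×100 + 9×10 + 4 = 3794 (decimal)
Convert 0x1D1 (hexadecimal) → 1×256 + 13×16 + 1 = 465 (decimal)
Compute gcd(3794, 465) = 1
1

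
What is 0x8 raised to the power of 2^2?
Convert 0x8 (hexadecimal) → 8 (decimal)
Convert 2^2 (power) → 4 (decimal)
Compute 8 ^ 4 = 4096
4096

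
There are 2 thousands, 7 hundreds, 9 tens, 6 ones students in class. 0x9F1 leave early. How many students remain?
Convert 2 thousands, 7 hundreds, 9 tens, 6 ones (place-value notation) → 2×1000 + 7×100 + 9×10 + 6 = 2796 (decimal)
Convert 0x9F1 (hexadecimal) → 9×256 + 15×16 + 1 = 2545 (decimal)
Compute 2796 - 2545 = 251
251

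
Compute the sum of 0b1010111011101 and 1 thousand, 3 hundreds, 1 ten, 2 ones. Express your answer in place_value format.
Convert 0b1010111011101 (binary) → 4096 + 1024 + 256 + 128 + 64 + 16 + 8 + 4 + 1 = 5597 (decimal)
Convert 1 thousand, 3 hundreds, 1 ten, 2 ones (place-value notation) → 1×1000 + 3×100 + 1×10 + 2 = 1312 (decimal)
Compute 5597 + 1312 = 6909
Convert 6909 (decimal) → 6909 = 6×1000 + 9×100 + 9 → 6 thousands, 9 hundreds, 9 ones (place-value notation)
6 thousands, 9 hundreds, 9 ones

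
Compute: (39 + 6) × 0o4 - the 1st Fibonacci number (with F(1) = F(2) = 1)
Convert 0o4 (octal) → 4 (decimal)
Convert the 1st Fibonacci number (with F(1) = F(2) = 1) (Fibonacci index) → 1 (decimal)
Expression in decimal: (39 + 6) × 4 - 1
Parentheses first: 39 + 6 = 45
Multiply: 45 × 4 = 180
Subtract: 180 - 1 = 179
179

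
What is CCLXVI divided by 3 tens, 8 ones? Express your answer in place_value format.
Convert CCLXVI (Roman numeral) → 100 + 100 + 50 + 10 + 5 + 1 = 266 (decimal)
Convert 3 tens, 8 ones (place-value notation) → 3×10 + 8 = 38 (decimal)
Compute 266 ÷ 38 = 7
Convert 7 (decimal) → 7 ones (place-value notation)
7 ones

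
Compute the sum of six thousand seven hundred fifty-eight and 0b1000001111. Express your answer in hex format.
Convert six thousand seven hundred fifty-eight (English words) → 6×1000 + 7×100 + 58 = 6758 (decimal)
Convert 0b1000001111 (binary) → 512 + 8 + 4 + 2 + 1 = 527 (decimal)
Compute 6758 + 527 = 7285
Convert 7285 (decimal) → 7285 = 1×4096 + 12×256 + 7×16 + 5 → 0x1C75 (hexadecimal)
0x1C75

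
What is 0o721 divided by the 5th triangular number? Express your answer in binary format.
Convert 0o721 (octal) → 7×64 + 2×8 + 1 = 465 (decimal)
Convert the 5th triangular number (triangular index) → 5×6/2 = 15 (decimal)
Compute 465 ÷ 15 = 31
Convert 31 (decimal) → 31 = 16 + 8 + 4 + 2 + 1 → 0b11111 (binary)
0b11111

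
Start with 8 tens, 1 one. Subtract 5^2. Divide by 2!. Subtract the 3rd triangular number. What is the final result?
Convert 8 tens, 1 one (place-value notation) → 8×10 + 1 = 81 (decimal)
Start: 81
Convert 5^2 (power) → 25 (decimal)
81 - 25 = 56
Convert 2! (factorial) → 2 (decimal)
56 ÷ 2 = 28
Convert the 3rd triangular number (triangular index) → 3×4/2 = 6 (decimal)
28 - 6 = 22
22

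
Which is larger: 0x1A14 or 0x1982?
Convert 0x1A14 (hexadecimal) → 1×4096 + 10×256 + 1×16 + 4 = 6676 (decimal)
Convert 0x1982 (hexadecimal) → 1×4096 + 9×256 + 8×16 + 2 = 6530 (decimal)
Compare 6676 vs 6530: larger = 6676
6676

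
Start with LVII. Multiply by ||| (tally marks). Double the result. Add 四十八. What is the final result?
Convert LVII (Roman numeral) → 50 + 5 + 1 + 1 = 57 (decimal)
Start: 57
Convert ||| (tally marks) → 3 (decimal)
57 × 3 = 171
171 × 2 = 342
Convert 四十八 (Chinese numeral) → 4×10 + 8 = 48 (decimal)
342 + 48 = 390
390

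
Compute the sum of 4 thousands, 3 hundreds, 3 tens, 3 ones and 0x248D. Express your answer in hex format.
Convert 4 thousands, 3 hundreds, 3 tens, 3 ones (place-value notation) → 4×1000 + 3×100 + 3×10 + 3 = 4333 (decimal)
Convert 0x248D (hexadecimal) → 2×4096 + 4×256 + 8×16 + 13 = 9357 (decimal)
Compute 4333 + 9357 = 13690
Convert 13690 (decimal) → 13690 = 3×4096 + 5×256 + 7×16 + 10 → 0x357A (hexadecimal)
0x357A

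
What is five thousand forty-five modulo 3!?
Convert five thousand forty-five (English words) → 5×1000 + 45 = 5045 (decimal)
Convert 3! (factorial) → 6 (decimal)
Compute 5045 mod 6 = 5
5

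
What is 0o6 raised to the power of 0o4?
Convert 0o6 (octal) → 6 (decimal)
Convert 0o4 (octal) → 4 (decimal)
Compute 6 ^ 4 = 1296
1296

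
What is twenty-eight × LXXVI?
Convert twenty-eight (English words) → 28 (decimal)
Convert LXXVI (Roman numeral) → 50 + 10 + 10 + 5 + 1 = 76 (decimal)
Compute 28 × 76 = 2128
2128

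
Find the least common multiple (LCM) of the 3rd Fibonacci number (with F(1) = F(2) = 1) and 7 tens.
Convert the 3rd Fibonacci number (with F(1) = F(2) = 1) (Fibonacci index) → 1, 1, 2 → 2 (decimal)
Convert 7 tens (place-value notation) → 7×10 = 70 (decimal)
Compute lcm(2, 70) = 70
70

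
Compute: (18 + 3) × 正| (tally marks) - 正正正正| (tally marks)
Convert 正| (tally marks) → 5 + 1 = 6 (decimal)
Convert 正正正正| (tally marks) → 5 + 5 + 5 + 5 + 1 = 21 (decimal)
Expression in decimal: (18 + 3) × 6 - 21
Parentheses first: 18 + 3 = 21
Multiply: 21 × 6 = 126
Subtract: 126 - 21 = 105
105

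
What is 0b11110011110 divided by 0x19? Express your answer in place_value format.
Convert 0b11110011110 (binary) → 1024 + 512 + 256 + 128 + 16 + 8 + 4 + 2 = 1950 (decimal)
Convert 0x19 (hexadecimal) → 1×16 + 9 = 25 (decimal)
Compute 1950 ÷ 25 = 78
Convert 78 (decimal) → 78 = 7×10 + 8 → 7 tens, 8 ones (place-value notation)
7 tens, 8 ones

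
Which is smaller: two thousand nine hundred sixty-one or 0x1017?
Convert two thousand nine hundred sixty-one (English words) → 2×1000 + 9×100 + 61 = 2961 (decimal)
Convert 0x1017 (hexadecimal) → 1×4096 + 1×16 + 7 = 4119 (decimal)
Compare 2961 vs 4119: smaller = 2961
2961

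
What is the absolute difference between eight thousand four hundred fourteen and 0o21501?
Convert eight thousand four hundred fourteen (English words) → 8×1000 + 4×100 + 14 = 8414 (decimal)
Convert 0o21501 (octal) → 2×4096 + 1×512 + 5×64 + 1 = 9025 (decimal)
Compute |8414 - 9025| = 611
611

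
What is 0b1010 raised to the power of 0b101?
Convert 0b1010 (binary) → 8 + 2 = 10 (decimal)
Convert 0b101 (binary) → 4 + 1 = 5 (decimal)
Compute 10 ^ 5 = 100000
100000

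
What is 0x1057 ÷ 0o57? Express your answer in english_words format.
Convert 0x1057 (hexadecimal) → 1×4096 + 5×16 + 7 = 4183 (decimal)
Convert 0o57 (octal) → 5×8 + 7 = 47 (decimal)
Compute 4183 ÷ 47 = 89
Convert 89 (decimal) → eighty-nine (English words)
eighty-nine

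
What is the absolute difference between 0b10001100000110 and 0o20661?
Convert 0b10001100000110 (binary) → 8192 + 512 + 256 + 4 + 2 = 8966 (decimal)
Convert 0o20661 (octal) → 2×4096 + 6×64 + 6×8 + 1 = 8625 (decimal)
Compute |8966 - 8625| = 341
341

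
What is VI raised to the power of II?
Convert VI (Roman numeral) → 5 + 1 = 6 (decimal)
Convert II (Roman numeral) → 1 + 1 = 2 (decimal)
Compute 6 ^ 2 = 36
36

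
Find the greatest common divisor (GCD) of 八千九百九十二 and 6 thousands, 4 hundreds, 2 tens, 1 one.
Convert 八千九百九十二 (Chinese numeral) → 8×1000 + 9×100 + 9×10 + 2 = 8992 (decimal)
Convert 6 thousands, 4 hundreds, 2 tens, 1 one (place-value notation) → 6×1000 + 4×100 + 2×10 + 1 = 6421 (decimal)
Compute gcd(8992, 6421) = 1
1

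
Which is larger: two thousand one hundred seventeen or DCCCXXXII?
Convert two thousand one hundred seventeen (English words) → 2×1000 + 1×100 + 17 = 2117 (decimal)
Convert DCCCXXXII (Roman numeral) → 500 + 100 + 100 + 100 + 10 + 10 + 10 + 1 + 1 = 832 (decimal)
Compare 2117 vs 832: larger = 2117
2117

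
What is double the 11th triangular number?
The 11th triangular number = 11×12/2 = 66
Compute 66 × 2 = 132
132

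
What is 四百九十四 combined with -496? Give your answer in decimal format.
Convert 四百九十四 (Chinese numeral) → 4×100 + 9×10 + 4 = 494 (decimal)
Compute 494 + -496 = -2
-2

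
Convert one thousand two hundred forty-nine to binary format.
Convert one thousand two hundred forty-nine (English words) → 1×1000 + 2×100 + 49 = 1249 (decimal)
Convert 1249 (decimal) → 1249 = 1024 + 128 + 64 + 32 + 1 → 0b10011100001 (binary)
0b10011100001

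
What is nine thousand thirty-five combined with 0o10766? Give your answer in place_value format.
Convert nine thousand thirty-five (English words) → 9×1000 + 35 = 9035 (decimal)
Convert 0o10766 (octal) → 1×4096 + 7×64 + 6×8 + 6 = 4598 (decimal)
Compute 9035 + 4598 = 13633
Convert 13633 (decimal) → 13633 = 13×1000 + 6×100 + 3×10 + 3 → 13 thousands, 6 hundreds, 3 tens, 3 ones (place-value notation)
13 thousands, 6 hundreds, 3 tens, 3 ones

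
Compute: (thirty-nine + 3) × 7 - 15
Convert thirty-nine (English words) → 39 (decimal)
Expression in decimal: (39 + 3) × 7 - 15
Parentheses first: 39 + 3 = 42
Multiply: 42 × 7 = 294
Subtract: 294 - 15 = 279
279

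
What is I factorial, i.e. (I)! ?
Convert I (Roman numeral) → 1 (decimal)
Compute 1! = 1
1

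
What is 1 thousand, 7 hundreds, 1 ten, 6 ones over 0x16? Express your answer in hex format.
Convert 1 thousand, 7 hundreds, 1 ten, 6 ones (place-value notation) → 1×1000 + 7×100 + 1×10 + 6 = 1716 (decimal)
Convert 0x16 (hexadecimal) → 1×16 + 6 = 22 (decimal)
Compute 1716 ÷ 22 = 78
Convert 78 (decimal) → 78 = 4×16 + 14 → 0x4E (hexadecimal)
0x4E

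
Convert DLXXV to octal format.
Convert DLXXV (Roman numeral) → 500 + 50 + 10 + 10 + 5 = 575 (decimal)
Convert 575 (decimal) → 575 = 1×512 + 7×8 + 7 → 0o1077 (octal)
0o1077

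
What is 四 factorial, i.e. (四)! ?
Convert 四 (Chinese numeral) → 4 (decimal)
Compute 4! = 24
24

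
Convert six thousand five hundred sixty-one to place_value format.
Convert six thousand five hundred sixty-one (English words) → 6×1000 + 5×100 + 61 = 6561 (decimal)
Convert 6561 (decimal) → 6561 = 6×1000 + 5×100 + 6×10 + 1 → 6 thousands, 5 hundreds, 6 tens, 1 one (place-value notation)
6 thousands, 5 hundreds, 6 tens, 1 one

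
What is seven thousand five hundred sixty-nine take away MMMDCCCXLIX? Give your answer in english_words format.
Convert seven thousand five hundred sixty-nine (English words) → 7×1000 + 5×100 + 69 = 7569 (decimal)
Convert MMMDCCCXLIX (Roman numeral) → 1000 + 1000 + 1000 + 500 + 100 + 100 + 100 + 40 + 9 = 3849 (decimal)
Compute 7569 - 3849 = 3720
Convert 3720 (decimal) → 3720 = 3×1000 + 7×100 + 20 → three thousand seven hundred twenty (English words)
three thousand seven hundred twenty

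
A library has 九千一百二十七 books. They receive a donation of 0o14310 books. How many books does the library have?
Convert 九千一百二十七 (Chinese numeral) → 9×1000 + 1×100 + 2×10 + 7 = 9127 (decimal)
Convert 0o14310 (octal) → 1×4096 + 4×512 + 3×64 + 1×8 = 6344 (decimal)
Compute 9127 + 6344 = 15471
15471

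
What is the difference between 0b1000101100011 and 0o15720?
Convert 0b1000101100011 (binary) → 4096 + 256 + 64 + 32 + 2 + 1 = 4451 (decimal)
Convert 0o15720 (octal) → 1×4096 + 5×512 + 7×64 + 2×8 = 7120 (decimal)
Difference: |4451 - 7120| = 2669
2669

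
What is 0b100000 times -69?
Convert 0b100000 (binary) → 32 (decimal)
Compute 32 × -69 = -2208
-2208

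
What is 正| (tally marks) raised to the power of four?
Convert 正| (tally marks) → 5 + 1 = 6 (decimal)
Convert four (English words) → 4 (decimal)
Compute 6 ^ 4 = 1296
1296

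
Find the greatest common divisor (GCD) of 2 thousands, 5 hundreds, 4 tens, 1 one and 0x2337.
Convert 2 thousands, 5 hundreds, 4 tens, 1 one (place-value notation) → 2×1000 + 5×100 + 4×10 + 1 = 2541 (decimal)
Convert 0x2337 (hexadecimal) → 2×4096 + 3×256 + 3×16 + 7 = 9015 (decimal)
Compute gcd(2541, 9015) = 3
3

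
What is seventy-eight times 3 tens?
Convert seventy-eight (English words) → 78 (decimal)
Convert 3 tens (place-value notation) → 3×10 = 30 (decimal)
Compute 78 × 30 = 2340
2340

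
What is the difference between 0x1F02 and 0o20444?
Convert 0x1F02 (hexadecimal) → 1×4096 + 15×256 + 2 = 7938 (decimal)
Convert 0o20444 (octal) → 2×4096 + 4×64 + 4×8 + 4 = 8484 (decimal)
Difference: |7938 - 8484| = 546
546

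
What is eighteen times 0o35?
Convert eighteen (English words) → 18 (decimal)
Convert 0o35 (octal) → 3×8 + 5 = 29 (decimal)
Compute 18 × 29 = 522
522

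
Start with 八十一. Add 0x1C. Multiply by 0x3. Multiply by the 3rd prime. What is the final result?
Convert 八十一 (Chinese numeral) → 8×10 + 1 = 81 (decimal)
Start: 81
Convert 0x1C (hexadecimal) → 1×16 + 12 = 28 (decimal)
81 + 28 = 109
Convert 0x3 (hexadecimal) → 3 (decimal)
109 × 3 = 327
Convert the 3rd prime (prime index) → 5 (decimal)
327 × 5 = 1635
1635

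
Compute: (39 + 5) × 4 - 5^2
Convert 5^2 (power) → 25 (decimal)
Expression in decimal: (39 + 5) × 4 - 25
Parentheses first: 39 + 5 = 44
Multiply: 44 × 4 = 176
Subtract: 176 - 25 = 151
151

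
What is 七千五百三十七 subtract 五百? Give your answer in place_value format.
Convert 七千五百三十七 (Chinese numeral) → 7×1000 + 5×100 + 3×10 + 7 = 7537 (decimal)
Convert 五百 (Chinese numeral) → 5×100 = 500 (decimal)
Compute 7537 - 500 = 7037
Convert 7037 (decimal) → 7037 = 7×1000 + 3×10 + 7 → 7 thousands, 3 tens, 7 ones (place-value notation)
7 thousands, 3 tens, 7 ones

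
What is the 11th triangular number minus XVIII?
The 11th triangular number = 11×12/2 = 66
Convert XVIII (Roman numeral) → 10 + 5 + 1 + 1 + 1 = 18 (decimal)
Compute 66 - 18 = 48
48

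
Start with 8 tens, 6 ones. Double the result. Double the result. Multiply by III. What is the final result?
Convert 8 tens, 6 ones (place-value notation) → 8×10 + 6 = 86 (decimal)
Start: 86
86 × 2 = 172
172 × 2 = 344
Convert III (Roman numeral) → 1 + 1 + 1 = 3 (decimal)
344 × 3 = 1032
1032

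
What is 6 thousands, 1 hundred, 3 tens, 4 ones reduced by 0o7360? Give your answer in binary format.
Convert 6 thousands, 1 hundred, 3 tens, 4 ones (place-value notation) → 6×1000 + 1×100 + 3×10 + 4 = 6134 (decimal)
Convert 0o7360 (octal) → 7×512 + 3×64 + 6×8 = 3824 (decimal)
Compute 6134 - 3824 = 2310
Convert 2310 (decimal) → 2310 = 2048 + 256 + 4 + 2 → 0b100100000110 (binary)
0b100100000110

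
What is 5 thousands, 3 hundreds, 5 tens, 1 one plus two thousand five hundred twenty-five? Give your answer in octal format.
Convert 5 thousands, 3 hundreds, 5 tens, 1 one (place-value notation) → 5×1000 + 3×100 + 5×10 + 1 = 5351 (decimal)
Convert two thousand five hundred twenty-five (English words) → 2×1000 + 5×100 + 25 = 2525 (decimal)
Compute 5351 + 2525 = 7876
Convert 7876 (decimal) → 7876 = 1×4096 + 7×512 + 3×64 + 4 → 0o17304 (octal)
0o17304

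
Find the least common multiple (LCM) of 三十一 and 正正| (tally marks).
Convert 三十一 (Chinese numeral) → 3×10 + 1 = 31 (decimal)
Convert 正正| (tally marks) → 5 + 5 + 1 = 11 (decimal)
Compute lcm(31, 11) = 341
341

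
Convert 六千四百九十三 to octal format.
Convert 六千四百九十三 (Chinese numeral) → 6×1000 + 4×100 + 9×10 + 3 = 6493 (decimal)
Convert 6493 (decimal) → 6493 = 1×4096 + 4×512 + 5×64 + 3×8 + 5 → 0o14535 (octal)
0o14535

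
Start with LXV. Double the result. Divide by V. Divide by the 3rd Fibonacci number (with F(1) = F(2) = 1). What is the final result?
Convert LXV (Roman numeral) → 50 + 10 + 5 = 65 (decimal)
Start: 65
65 × 2 = 130
Convert V (Roman numeral) → 5 (decimal)
130 ÷ 5 = 26
Convert the 3rd Fibonacci number (with F(1) = F(2) = 1) (Fibonacci index) → 1, 1, 2 → 2 (decimal)
26 ÷ 2 = 13
13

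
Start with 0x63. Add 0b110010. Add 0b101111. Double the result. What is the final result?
Convert 0x63 (hexadecimal) → 6×16 + 3 = 99 (decimal)
Start: 99
Convert 0b110010 (binary) → 32 + 16 + 2 = 50 (decimal)
99 + 50 = 149
Convert 0b101111 (binary) → 32 + 8 + 4 + 2 + 1 = 47 (decimal)
149 + 47 = 196
196 × 2 = 392
392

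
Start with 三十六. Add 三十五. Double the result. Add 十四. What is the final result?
Convert 三十六 (Chinese numeral) → 3×10 + 6 = 36 (decimal)
Start: 36
Convert 三十五 (Chinese numeral) → 3×10 + 5 = 35 (decimal)
36 + 35 = 71
71 × 2 = 142
Convert 十四 (Chinese numeral) → 1×10 + 4 = 14 (decimal)
142 + 14 = 156
156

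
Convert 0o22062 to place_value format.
Convert 0o22062 (octal) → 2×4096 + 2×512 + 6×8 + 2 = 9266 (decimal)
Convert 9266 (decimal) → 9266 = 9×1000 + 2×100 + 6×10 + 6 → 9 thousands, 2 hundreds, 6 tens, 6 ones (place-value notation)
9 thousands, 2 hundreds, 6 tens, 6 ones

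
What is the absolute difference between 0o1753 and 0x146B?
Convert 0o1753 (octal) → 1×512 + 7×64 + 5×8 + 3 = 1003 (decimal)
Convert 0x146B (hexadecimal) → 1×4096 + 4×256 + 6×16 + 11 = 5227 (decimal)
Compute |1003 - 5227| = 4224
4224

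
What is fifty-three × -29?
Convert fifty-three (English words) → 53 (decimal)
Compute 53 × -29 = -1537
-1537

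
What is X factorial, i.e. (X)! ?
Convert X (Roman numeral) → 10 (decimal)
Compute 10! = 3628800
3628800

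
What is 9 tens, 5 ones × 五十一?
Convert 9 tens, 5 ones (place-value notation) → 9×10 + 5 = 95 (decimal)
Convert 五十一 (Chinese numeral) → 5×10 + 1 = 51 (decimal)
Compute 95 × 51 = 4845
4845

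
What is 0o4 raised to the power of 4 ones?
Convert 0o4 (octal) → 4 (decimal)
Convert 4 ones (place-value notation) → 4 (decimal)
Compute 4 ^ 4 = 256
256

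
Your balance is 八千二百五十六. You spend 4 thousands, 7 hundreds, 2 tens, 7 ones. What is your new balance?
Convert 八千二百五十六 (Chinese numeral) → 8×1000 + 2×100 + 5×10 + 6 = 8256 (decimal)
Convert 4 thousands, 7 hundreds, 2 tens, 7 ones (place-value notation) → 4×1000 + 7×100 + 2×10 + 7 = 4727 (decimal)
Compute 8256 - 4727 = 3529
3529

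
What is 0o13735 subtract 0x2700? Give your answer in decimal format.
Convert 0o13735 (octal) → 1×4096 + 3×512 + 7×64 + 3×8 + 5 = 6109 (decimal)
Convert 0x2700 (hexadecimal) → 2×4096 + 7×256 = 9984 (decimal)
Compute 6109 - 9984 = -3875
-3875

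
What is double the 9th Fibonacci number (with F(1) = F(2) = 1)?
The 9th Fibonacci number (with F(1) = F(2) = 1): 1, 1, 2, 3, 5, 8, 13, 21, 34 → 34
Compute 34 × 2 = 68
68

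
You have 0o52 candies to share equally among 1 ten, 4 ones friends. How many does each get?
Convert 0o52 (octal) → 5×8 + 2 = 42 (decimal)
Convert 1 ten, 4 ones (place-value notation) → 1×10 + 4 = 14 (decimal)
Compute 42 ÷ 14 = 3
3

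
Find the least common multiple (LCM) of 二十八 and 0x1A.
Convert 二十八 (Chinese numeral) → 2×10 + 8 = 28 (decimal)
Convert 0x1A (hexadecimal) → 1×16 + 10 = 26 (decimal)
Compute lcm(28, 26) = 364
364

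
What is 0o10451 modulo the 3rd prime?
Convert 0o10451 (octal) → 1×4096 + 4×64 + 5×8 + 1 = 4393 (decimal)
Convert the 3rd prime (prime index) → 5 (decimal)
Compute 4393 mod 5 = 3
3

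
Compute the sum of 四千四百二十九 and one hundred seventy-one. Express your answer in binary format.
Convert 四千四百二十九 (Chinese numeral) → 4×1000 + 4×100 + 2×10 + 9 = 4429 (decimal)
Convert one hundred seventy-one (English words) → 1×100 + 71 = 171 (decimal)
Compute 4429 + 171 = 4600
Convert 4600 (decimal) → 4600 = 4096 + 256 + 128 + 64 + 32 + 16 + 8 → 0b1000111111000 (binary)
0b1000111111000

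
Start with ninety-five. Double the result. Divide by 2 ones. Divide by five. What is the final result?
Convert ninety-five (English words) → 95 (decimal)
Start: 95
95 × 2 = 190
Convert 2 ones (place-value notation) → 2 (decimal)
190 ÷ 2 = 95
Convert five (English words) → 5 (decimal)
95 ÷ 5 = 19
19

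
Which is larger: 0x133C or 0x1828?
Convert 0x133C (hexadecimal) → 1×4096 + 3×256 + 3×16 + 12 = 4924 (decimal)
Convert 0x1828 (hexadecimal) → 1×4096 + 8×256 + 2×16 + 8 = 6184 (decimal)
Compare 4924 vs 6184: larger = 6184
6184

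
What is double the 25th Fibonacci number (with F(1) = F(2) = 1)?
The 25th Fibonacci number (with F(1) = F(2) = 1) = 75025
Compute 75025 × 2 = 150050
150050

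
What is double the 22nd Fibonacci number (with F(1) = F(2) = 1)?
The 22nd Fibonacci number (with F(1) = F(2) = 1) = 17711
Compute 17711 × 2 = 35422
35422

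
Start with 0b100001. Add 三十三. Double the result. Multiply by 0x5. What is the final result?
Convert 0b100001 (binary) → 32 + 1 = 33 (decimal)
Start: 33
Convert 三十三 (Chinese numeral) → 3×10 + 3 = 33 (decimal)
33 + 33 = 66
66 × 2 = 132
Convert 0x5 (hexadecimal) → 5 (decimal)
132 × 5 = 660
660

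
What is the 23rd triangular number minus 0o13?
The 23rd triangular number = 23×24/2 = 276
Convert 0o13 (octal) → 1×8 + 3 = 11 (decimal)
Compute 276 - 11 = 265
265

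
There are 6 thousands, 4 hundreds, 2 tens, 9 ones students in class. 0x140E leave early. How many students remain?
Convert 6 thousands, 4 hundreds, 2 tens, 9 ones (place-value notation) → 6×1000 + 4×100 + 2×10 + 9 = 6429 (decimal)
Convert 0x140E (hexadecimal) → 1×4096 + 4×256 + 14 = 5134 (decimal)
Compute 6429 - 5134 = 1295
1295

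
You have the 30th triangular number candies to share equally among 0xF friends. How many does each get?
Convert the 30th triangular number (triangular index) → 30×31/2 = 465 (decimal)
Convert 0xF (hexadecimal) → 15 (decimal)
Compute 465 ÷ 15 = 31
31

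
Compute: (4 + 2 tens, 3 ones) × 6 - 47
Convert 2 tens, 3 ones (place-value notation) → 2×10 + 3 = 23 (decimal)
Expression in decimal: (4 + 23) × 6 - 47
Parentheses first: 4 + 23 = 27
Multiply: 27 × 6 = 162
Subtract: 162 - 47 = 115
115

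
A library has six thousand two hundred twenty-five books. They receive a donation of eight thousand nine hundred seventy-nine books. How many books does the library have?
Convert six thousand two hundred twenty-five (English words) → 6×1000 + 2×100 + 25 = 6225 (decimal)
Convert eight thousand nine hundred seventy-nine (English words) → 8×1000 + 9×100 + 79 = 8979 (decimal)
Compute 6225 + 8979 = 15204
15204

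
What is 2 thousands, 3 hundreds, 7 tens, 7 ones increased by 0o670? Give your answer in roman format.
Convert 2 thousands, 3 hundreds, 7 tens, 7 ones (place-value notation) → 2×1000 + 3×100 + 7×10 + 7 = 2377 (decimal)
Convert 0o670 (octal) → 6×64 + 7×8 = 440 (decimal)
Compute 2377 + 440 = 2817
Convert 2817 (decimal) → 2817 = 1000 + 1000 + 500 + 100 + 100 + 100 + 10 + 5 + 1 + 1 → MMDCCCXVII (Roman numeral)
MMDCCCXVII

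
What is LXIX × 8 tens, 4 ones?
Convert LXIX (Roman numeral) → 50 + 10 + 9 = 69 (decimal)
Convert 8 tens, 4 ones (place-value notation) → 8×10 + 4 = 84 (decimal)
Compute 69 × 84 = 5796
5796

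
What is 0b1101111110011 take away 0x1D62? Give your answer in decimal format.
Convert 0b1101111110011 (binary) → 4096 + 2048 + 512 + 256 + 128 + 64 + 32 + 16 + 2 + 1 = 7155 (decimal)
Convert 0x1D62 (hexadecimal) → 1×4096 + 13×256 + 6×16 + 2 = 7522 (decimal)
Compute 7155 - 7522 = -367
-367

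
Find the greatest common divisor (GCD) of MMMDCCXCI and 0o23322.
Convert MMMDCCXCI (Roman numeral) → 1000 + 1000 + 1000 + 500 + 100 + 100 + 90 + 1 = 3791 (decimal)
Convert 0o23322 (octal) → 2×4096 + 3×512 + 3×64 + 2×8 + 2 = 9938 (decimal)
Compute gcd(3791, 9938) = 1
1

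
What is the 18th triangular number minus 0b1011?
The 18th triangular number = 18×19/2 = 171
Convert 0b1011 (binary) → 8 + 2 + 1 = 11 (decimal)
Compute 171 - 11 = 160
160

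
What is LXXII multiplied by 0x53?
Convert LXXII (Roman numeral) → 50 + 10 + 10 + 1 + 1 = 72 (decimal)
Convert 0x53 (hexadecimal) → 5×16 + 3 = 83 (decimal)
Compute 72 × 83 = 5976
5976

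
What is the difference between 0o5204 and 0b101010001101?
Convert 0o5204 (octal) → 5×512 + 2×64 + 4 = 2692 (decimal)
Convert 0b101010001101 (binary) → 2048 + 512 + 128 + 8 + 4 + 1 = 2701 (decimal)
Difference: |2692 - 2701| = 9
9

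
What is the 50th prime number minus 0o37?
The 50th prime number = 229
Convert 0o37 (octal) → 3×8 + 7 = 31 (decimal)
Compute 229 - 31 = 198
198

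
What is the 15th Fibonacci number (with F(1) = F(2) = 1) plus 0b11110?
The 15th Fibonacci number (with F(1) = F(2) = 1): 1, 1, 2, 3, 5, 8, 13, 21, 34, 55, 89, 144, 233, 377, 610 → 610
Convert 0b11110 (binary) → 16 + 8 + 4 + 2 = 30 (decimal)
Compute 610 + 30 = 640
640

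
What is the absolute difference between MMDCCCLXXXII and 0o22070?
Convert MMDCCCLXXXII (Roman numeral) → 1000 + 1000 + 500 + 100 + 100 + 100 + 50 + 10 + 10 + 10 + 1 + 1 = 2882 (decimal)
Convert 0o22070 (octal) → 2×4096 + 2×512 + 7×8 = 9272 (decimal)
Compute |2882 - 9272| = 6390
6390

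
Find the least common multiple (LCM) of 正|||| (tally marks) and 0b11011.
Convert 正|||| (tally marks) → 5 + 4 = 9 (decimal)
Convert 0b11011 (binary) → 16 + 8 + 2 + 1 = 27 (decimal)
Compute lcm(9, 27) = 27
27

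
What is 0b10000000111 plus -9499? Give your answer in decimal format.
Convert 0b10000000111 (binary) → 1024 + 4 + 2 + 1 = 1031 (decimal)
Compute 1031 + -9499 = -8468
-8468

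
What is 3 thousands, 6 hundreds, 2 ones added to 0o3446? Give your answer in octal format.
Convert 3 thousands, 6 hundreds, 2 ones (place-value notation) → 3×1000 + 6×100 + 2 = 3602 (decimal)
Convert 0o3446 (octal) → 3×512 + 4×64 + 4×8 + 6 = 1830 (decimal)
Compute 3602 + 1830 = 5432
Convert 5432 (decimal) → 5432 = 1×4096 + 2×512 + 4×64 + 7×8 → 0o12470 (octal)
0o12470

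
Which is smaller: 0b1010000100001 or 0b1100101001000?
Convert 0b1010000100001 (binary) → 4096 + 1024 + 32 + 1 = 5153 (decimal)
Convert 0b1100101001000 (binary) → 4096 + 2048 + 256 + 64 + 8 = 6472 (decimal)
Compare 5153 vs 6472: smaller = 5153
5153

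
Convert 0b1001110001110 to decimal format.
Convert 0b1001110001110 (binary) → 4096 + 512 + 256 + 128 + 8 + 4 + 2 = 5006 (decimal)
5006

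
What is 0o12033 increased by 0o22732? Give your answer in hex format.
Convert 0o12033 (octal) → 1×4096 + 2×512 + 3×8 + 3 = 5147 (decimal)
Convert 0o22732 (octal) → 2×4096 + 2×512 + 7×64 + 3×8 + 2 = 9690 (decimal)
Compute 5147 + 9690 = 14837
Convert 14837 (decimal) → 14837 = 3×4096 + 9×256 + 15×16 + 5 → 0x39F5 (hexadecimal)
0x39F5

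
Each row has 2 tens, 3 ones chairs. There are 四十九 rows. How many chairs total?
Convert 2 tens, 3 ones (place-value notation) → 2×10 + 3 = 23 (decimal)
Convert 四十九 (Chinese numeral) → 4×10 + 9 = 49 (decimal)
Compute 23 × 49 = 1127
1127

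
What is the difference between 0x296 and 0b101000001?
Convert 0x296 (hexadecimal) → 2×256 + 9×16 + 6 = 662 (decimal)
Convert 0b101000001 (binary) → 256 + 64 + 1 = 321 (decimal)
Difference: |662 - 321| = 341
341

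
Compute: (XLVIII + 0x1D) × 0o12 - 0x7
Convert XLVIII (Roman numeral) → 40 + 5 + 1 + 1 + 1 = 48 (decimal)
Convert 0x1D (hexadecimal) → 1×16 + 13 = 29 (decimal)
Convert 0o12 (octal) → 1×8 + 2 = 10 (decimal)
Convert 0x7 (hexadecimal) → 7 (decimal)
Expression in decimal: (48 + 29) × 10 - 7
Parentheses first: 48 + 29 = 77
Multiply: 77 × 10 = 770
Subtract: 770 - 7 = 763
763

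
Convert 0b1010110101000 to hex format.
Convert 0b1010110101000 (binary) → 4096 + 1024 + 256 + 128 + 32 + 8 = 5544 (decimal)
Convert 5544 (decimal) → 5544 = 1×4096 + 5×256 + 10×16 + 8 → 0x15A8 (hexadecimal)
0x15A8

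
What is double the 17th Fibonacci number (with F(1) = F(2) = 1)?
The 17th Fibonacci number (with F(1) = F(2) = 1) = 1597
Compute 1597 × 2 = 3194
3194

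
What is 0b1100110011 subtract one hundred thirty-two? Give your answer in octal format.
Convert 0b1100110011 (binary) → 512 + 256 + 32 + 16 + 2 + 1 = 819 (decimal)
Convert one hundred thirty-two (English words) → 1×100 + 32 = 132 (decimal)
Compute 819 - 132 = 687
Convert 687 (decimal) → 687 = 1×512 + 2×64 + 5×8 + 7 → 0o1257 (octal)
0o1257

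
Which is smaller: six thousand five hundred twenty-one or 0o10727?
Convert six thousand five hundred twenty-one (English words) → 6×1000 + 5×100 + 21 = 6521 (decimal)
Convert 0o10727 (octal) → 1×4096 + 7×64 + 2×8 + 7 = 4567 (decimal)
Compare 6521 vs 4567: smaller = 4567
4567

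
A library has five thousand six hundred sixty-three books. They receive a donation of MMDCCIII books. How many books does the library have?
Convert five thousand six hundred sixty-three (English words) → 5×1000 + 6×100 + 63 = 5663 (decimal)
Convert MMDCCIII (Roman numeral) → 1000 + 1000 + 500 + 100 + 100 + 1 + 1 + 1 = 2703 (decimal)
Compute 5663 + 2703 = 8366
8366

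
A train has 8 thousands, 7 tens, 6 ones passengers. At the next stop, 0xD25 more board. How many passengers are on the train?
Convert 8 thousands, 7 tens, 6 ones (place-value notation) → 8×1000 + 7×10 + 6 = 8076 (decimal)
Convert 0xD25 (hexadecimal) → 13×256 + 2×16 + 5 = 3365 (decimal)
Compute 8076 + 3365 = 11441
11441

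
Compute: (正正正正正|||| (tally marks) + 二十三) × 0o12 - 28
Convert 正正正正正|||| (tally marks) → 5 + 5 + 5 + 5 + 5 + 4 = 29 (decimal)
Convert 二十三 (Chinese numeral) → 2×10 + 3 = 23 (decimal)
Convert 0o12 (octal) → 1×8 + 2 = 10 (decimal)
Expression in decimal: (29 + 23) × 10 - 28
Parentheses first: 29 + 23 = 52
Multiply: 52 × 10 = 520
Subtract: 520 - 28 = 492
492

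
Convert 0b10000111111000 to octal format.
Convert 0b10000111111000 (binary) → 8192 + 256 + 128 + 64 + 32 + 16 + 8 = 8696 (decimal)
Convert 8696 (decimal) → 8696 = 2×4096 + 7×64 + 7×8 → 0o20770 (octal)
0o20770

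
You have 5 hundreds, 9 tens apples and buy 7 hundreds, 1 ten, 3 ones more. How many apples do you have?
Convert 5 hundreds, 9 tens (place-value notation) → 5×100 + 9×10 = 590 (decimal)
Convert 7 hundreds, 1 ten, 3 ones (place-value notation) → 7×100 + 1×10 + 3 = 713 (decimal)
Compute 590 + 713 = 1303
1303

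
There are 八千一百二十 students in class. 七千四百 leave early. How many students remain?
Convert 八千一百二十 (Chinese numeral) → 8×1000 + 1×100 + 2×10 = 8120 (decimal)
Convert 七千四百 (Chinese numeral) → 7×1000 + 4×100 = 7400 (decimal)
Compute 8120 - 7400 = 720
720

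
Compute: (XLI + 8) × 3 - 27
Convert XLI (Roman numeral) → 40 + 1 = 41 (decimal)
Expression in decimal: (41 + 8) × 3 - 27
Parentheses first: 41 + 8 = 49
Multiply: 49 × 3 = 147
Subtract: 147 - 27 = 120
120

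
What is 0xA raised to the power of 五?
Convert 0xA (hexadecimal) → 10 (decimal)
Convert 五 (Chinese numeral) → 5 (decimal)
Compute 10 ^ 5 = 100000
100000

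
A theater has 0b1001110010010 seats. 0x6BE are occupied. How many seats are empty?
Convert 0b1001110010010 (binary) → 4096 + 512 + 256 + 128 + 16 + 2 = 5010 (decimal)
Convert 0x6BE (hexadecimal) → 6×256 + 11×16 + 14 = 1726 (decimal)
Compute 5010 - 1726 = 3284
3284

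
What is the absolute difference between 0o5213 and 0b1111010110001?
Convert 0o5213 (octal) → 5×512 + 2×64 + 1×8 + 3 = 2699 (decimal)
Convert 0b1111010110001 (binary) → 4096 + 2048 + 1024 + 512 + 128 + 32 + 16 + 1 = 7857 (decimal)
Compute |2699 - 7857| = 5158
5158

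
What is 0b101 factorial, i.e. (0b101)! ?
Convert 0b101 (binary) → 4 + 1 = 5 (decimal)
Compute 5! = 120
120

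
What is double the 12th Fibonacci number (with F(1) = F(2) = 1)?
The 12th Fibonacci number (with F(1) = F(2) = 1): 1, 1, 2, 3, 5, 8, 13, 21, 34, 55, 89, 144 → 144
Compute 144 × 2 = 288
288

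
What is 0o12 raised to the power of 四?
Convert 0o12 (octal) → 1×8 + 2 = 10 (decimal)
Convert 四 (Chinese numeral) → 4 (decimal)
Compute 10 ^ 4 = 10000
10000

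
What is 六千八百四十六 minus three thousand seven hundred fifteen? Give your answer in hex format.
Convert 六千八百四十六 (Chinese numeral) → 6×1000 + 8×100 + 4×10 + 6 = 6846 (decimal)
Convert three thousand seven hundred fifteen (English words) → 3×1000 + 7×100 + 15 = 3715 (decimal)
Compute 6846 - 3715 = 3131
Convert 3131 (decimal) → 3131 = 12×256 + 3×16 + 11 → 0xC3B (hexadecimal)
0xC3B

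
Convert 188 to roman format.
Convert 188 (decimal) → 188 = 100 + 50 + 10 + 10 + 10 + 5 + 1 + 1 + 1 → CLXXXVIII (Roman numeral)
CLXXXVIII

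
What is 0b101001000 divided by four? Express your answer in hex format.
Convert 0b101001000 (binary) → 256 + 64 + 8 = 328 (decimal)
Convert four (English words) → 4 (decimal)
Compute 328 ÷ 4 = 82
Convert 82 (decimal) → 82 = 5×16 + 2 → 0x52 (hexadecimal)
0x52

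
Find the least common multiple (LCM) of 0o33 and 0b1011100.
Convert 0o33 (octal) → 3×8 + 3 = 27 (decimal)
Convert 0b1011100 (binary) → 64 + 16 + 8 + 4 = 92 (decimal)
Compute lcm(27, 92) = 2484
2484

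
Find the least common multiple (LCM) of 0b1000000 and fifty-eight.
Convert 0b1000000 (binary) → 64 (decimal)
Convert fifty-eight (English words) → 58 (decimal)
Compute lcm(64, 58) = 1856
1856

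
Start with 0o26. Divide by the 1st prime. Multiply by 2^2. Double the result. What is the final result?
Convert 0o26 (octal) → 2×8 + 6 = 22 (decimal)
Start: 22
Convert the 1st prime (prime index) → 2 (decimal)
22 ÷ 2 = 11
Convert 2^2 (power) → 4 (decimal)
11 × 4 = 44
44 × 2 = 88
88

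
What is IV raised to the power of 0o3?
Convert IV (Roman numeral) → 4 (decimal)
Convert 0o3 (octal) → 3 (decimal)
Compute 4 ^ 3 = 64
64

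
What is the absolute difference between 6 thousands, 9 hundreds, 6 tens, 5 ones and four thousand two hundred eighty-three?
Convert 6 thousands, 9 hundreds, 6 tens, 5 ones (place-value notation) → 6×1000 + 9×100 + 6×10 + 5 = 6965 (decimal)
Convert four thousand two hundred eighty-three (English words) → 4×1000 + 2×100 + 83 = 4283 (decimal)
Compute |6965 - 4283| = 2682
2682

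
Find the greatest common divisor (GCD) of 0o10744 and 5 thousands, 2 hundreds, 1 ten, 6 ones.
Convert 0o10744 (octal) → 1×4096 + 7×64 + 4×8 + 4 = 4580 (decimal)
Convert 5 thousands, 2 hundreds, 1 ten, 6 ones (place-value notation) → 5×1000 + 2×100 + 1×10 + 6 = 5216 (decimal)
Compute gcd(4580, 5216) = 4
4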